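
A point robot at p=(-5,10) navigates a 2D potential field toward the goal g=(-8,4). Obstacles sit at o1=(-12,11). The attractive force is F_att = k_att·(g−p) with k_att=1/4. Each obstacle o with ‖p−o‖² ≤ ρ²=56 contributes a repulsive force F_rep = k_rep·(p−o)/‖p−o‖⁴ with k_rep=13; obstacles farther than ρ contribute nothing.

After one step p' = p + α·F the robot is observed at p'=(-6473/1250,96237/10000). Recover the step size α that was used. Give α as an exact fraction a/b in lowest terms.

α = 1/4

F_att = 1/4·(g−p) = 1/4·(-3,-6) = (-0.7500,-1.5000)
o1: d²=50 ≤ ρ²=56; F_rep = 13·(7,-1)/50² = (0.0364,-0.0052)
F = F_att + ΣF_rep = (-0.7136,-1.5052)
Δp = p'−p = (-0.1784,-0.3763); α = Δx/Fx = (-223/1250) / (-446/625) = 1/4
check: Δy/Fy = (-3763/10000) / (-3763/2500) = 1/4 ✓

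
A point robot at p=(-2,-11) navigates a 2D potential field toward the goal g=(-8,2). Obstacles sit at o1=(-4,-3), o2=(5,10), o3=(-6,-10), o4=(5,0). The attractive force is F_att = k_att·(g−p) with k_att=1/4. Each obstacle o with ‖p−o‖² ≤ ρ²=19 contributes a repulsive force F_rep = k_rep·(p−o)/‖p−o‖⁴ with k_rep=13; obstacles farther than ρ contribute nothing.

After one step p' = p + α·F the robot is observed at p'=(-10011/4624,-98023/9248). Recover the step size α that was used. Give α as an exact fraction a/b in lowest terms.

F_att = 1/4·(g−p) = 1/4·(-6,13) = (-1.5000,3.2500)
o1: d²=68 > ρ²=19 → inactive
o2: d²=490 > ρ²=19 → inactive
o3: d²=17 ≤ ρ²=19; F_rep = 13·(4,-1)/17² = (0.1799,-0.0450)
o4: d²=170 > ρ²=19 → inactive
F = F_att + ΣF_rep = (-1.3201,3.2050)
Δp = p'−p = (-0.1650,0.4006); α = Δx/Fx = (-763/4624) / (-763/578) = 1/8
check: Δy/Fy = (3705/9248) / (3705/1156) = 1/8 ✓

α = 1/8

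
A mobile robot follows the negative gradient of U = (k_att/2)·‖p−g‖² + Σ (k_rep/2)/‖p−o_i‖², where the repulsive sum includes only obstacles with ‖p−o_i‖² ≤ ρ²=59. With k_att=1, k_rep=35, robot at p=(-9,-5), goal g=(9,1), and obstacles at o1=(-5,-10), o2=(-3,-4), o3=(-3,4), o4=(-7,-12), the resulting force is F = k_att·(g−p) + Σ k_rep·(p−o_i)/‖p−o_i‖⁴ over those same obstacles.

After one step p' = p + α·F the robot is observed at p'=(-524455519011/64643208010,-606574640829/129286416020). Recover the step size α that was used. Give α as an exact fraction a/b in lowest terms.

F_att = 1·(g−p) = 1·(18,6) = (18.0000,6.0000)
o1: d²=41 ≤ ρ²=59; F_rep = 35·(-4,5)/41² = (-0.0833,0.1041)
o2: d²=37 ≤ ρ²=59; F_rep = 35·(-6,-1)/37² = (-0.1534,-0.0256)
o3: d²=117 > ρ²=59 → inactive
o4: d²=53 ≤ ρ²=59; F_rep = 35·(-2,7)/53² = (-0.0249,0.0872)
F = F_att + ΣF_rep = (17.7384,6.1658)
Δp = p'−p = (0.8869,0.3083); α = Δx/Fx = (57333353079/64643208010) / (114666706158/6464320801) = 1/20
check: Δy/Fy = (39857439271/129286416020) / (39857439271/6464320801) = 1/20 ✓

α = 1/20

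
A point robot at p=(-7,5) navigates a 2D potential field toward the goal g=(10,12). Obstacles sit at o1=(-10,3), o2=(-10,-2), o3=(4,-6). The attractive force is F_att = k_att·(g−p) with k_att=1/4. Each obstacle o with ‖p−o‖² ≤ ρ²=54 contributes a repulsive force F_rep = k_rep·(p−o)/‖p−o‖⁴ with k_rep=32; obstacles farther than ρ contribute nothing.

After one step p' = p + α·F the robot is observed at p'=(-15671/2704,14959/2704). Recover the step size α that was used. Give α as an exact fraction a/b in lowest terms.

α = 1/4

F_att = 1/4·(g−p) = 1/4·(17,7) = (4.2500,1.7500)
o1: d²=13 ≤ ρ²=54; F_rep = 32·(3,2)/13² = (0.5680,0.3787)
o2: d²=58 > ρ²=54 → inactive
o3: d²=242 > ρ²=54 → inactive
F = F_att + ΣF_rep = (4.8180,2.1287)
Δp = p'−p = (1.2045,0.5322); α = Δx/Fx = (3257/2704) / (3257/676) = 1/4
check: Δy/Fy = (1439/2704) / (1439/676) = 1/4 ✓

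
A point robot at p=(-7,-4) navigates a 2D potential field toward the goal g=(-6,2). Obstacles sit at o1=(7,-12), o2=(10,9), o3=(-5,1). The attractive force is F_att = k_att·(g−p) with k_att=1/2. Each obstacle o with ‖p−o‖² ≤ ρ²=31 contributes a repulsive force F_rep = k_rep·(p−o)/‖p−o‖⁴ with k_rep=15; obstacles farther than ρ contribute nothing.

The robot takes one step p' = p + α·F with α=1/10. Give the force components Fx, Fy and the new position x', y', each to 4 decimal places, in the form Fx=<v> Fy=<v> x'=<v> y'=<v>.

Fx=0.4643 Fy=2.9108 x'=-6.9536 y'=-3.7089

F_att = 1/2·(g−p) = 1/2·(1,6) = (0.5000,3.0000)
o1: d²=260 > ρ²=31 → inactive
o2: d²=458 > ρ²=31 → inactive
o3: d²=29 ≤ ρ²=31; F_rep = 15·(-2,-5)/29² = (-0.0357,-0.0892)
F = F_att + ΣF_rep = (0.4643,2.9108)
p' = p + 1/10·F = (-6.9536,-3.7089)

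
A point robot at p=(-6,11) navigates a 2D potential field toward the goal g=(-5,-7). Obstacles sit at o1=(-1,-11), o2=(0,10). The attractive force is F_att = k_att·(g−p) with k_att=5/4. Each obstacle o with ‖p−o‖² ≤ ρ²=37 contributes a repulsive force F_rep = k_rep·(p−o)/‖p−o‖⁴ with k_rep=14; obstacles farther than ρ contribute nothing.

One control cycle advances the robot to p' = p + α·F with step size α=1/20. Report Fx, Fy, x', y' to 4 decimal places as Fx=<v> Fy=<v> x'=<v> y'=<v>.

F_att = 5/4·(g−p) = 5/4·(1,-18) = (1.2500,-22.5000)
o1: d²=509 > ρ²=37 → inactive
o2: d²=37 ≤ ρ²=37; F_rep = 14·(-6,1)/37² = (-0.0614,0.0102)
F = F_att + ΣF_rep = (1.1886,-22.4898)
p' = p + 1/20·F = (-5.9406,9.8755)

Fx=1.1886 Fy=-22.4898 x'=-5.9406 y'=9.8755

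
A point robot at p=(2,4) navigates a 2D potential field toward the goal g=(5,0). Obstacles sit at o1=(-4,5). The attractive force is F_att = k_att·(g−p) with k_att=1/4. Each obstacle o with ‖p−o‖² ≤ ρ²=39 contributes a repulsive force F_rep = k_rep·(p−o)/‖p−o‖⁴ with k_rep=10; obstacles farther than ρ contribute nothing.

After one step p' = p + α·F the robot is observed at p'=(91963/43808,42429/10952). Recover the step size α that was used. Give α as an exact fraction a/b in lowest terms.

α = 1/8

F_att = 1/4·(g−p) = 1/4·(3,-4) = (0.7500,-1.0000)
o1: d²=37 ≤ ρ²=39; F_rep = 10·(6,-1)/37² = (0.0438,-0.0073)
F = F_att + ΣF_rep = (0.7938,-1.0073)
Δp = p'−p = (0.0992,-0.1259); α = Δx/Fx = (4347/43808) / (4347/5476) = 1/8
check: Δy/Fy = (-1379/10952) / (-1379/1369) = 1/8 ✓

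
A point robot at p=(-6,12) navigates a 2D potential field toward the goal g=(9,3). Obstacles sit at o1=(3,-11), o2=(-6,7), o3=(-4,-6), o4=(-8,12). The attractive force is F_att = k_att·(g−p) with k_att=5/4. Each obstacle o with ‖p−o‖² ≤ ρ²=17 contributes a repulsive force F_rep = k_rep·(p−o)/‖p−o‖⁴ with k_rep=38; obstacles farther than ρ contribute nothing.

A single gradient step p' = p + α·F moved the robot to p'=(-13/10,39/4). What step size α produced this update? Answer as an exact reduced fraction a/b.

α = 1/5

F_att = 5/4·(g−p) = 5/4·(15,-9) = (18.7500,-11.2500)
o1: d²=610 > ρ²=17 → inactive
o2: d²=25 > ρ²=17 → inactive
o3: d²=328 > ρ²=17 → inactive
o4: d²=4 ≤ ρ²=17; F_rep = 38·(2,0)/4² = (4.7500,0.0000)
F = F_att + ΣF_rep = (23.5000,-11.2500)
Δp = p'−p = (4.7000,-2.2500); α = Δx/Fx = (47/10) / (47/2) = 1/5
check: Δy/Fy = (-9/4) / (-45/4) = 1/5 ✓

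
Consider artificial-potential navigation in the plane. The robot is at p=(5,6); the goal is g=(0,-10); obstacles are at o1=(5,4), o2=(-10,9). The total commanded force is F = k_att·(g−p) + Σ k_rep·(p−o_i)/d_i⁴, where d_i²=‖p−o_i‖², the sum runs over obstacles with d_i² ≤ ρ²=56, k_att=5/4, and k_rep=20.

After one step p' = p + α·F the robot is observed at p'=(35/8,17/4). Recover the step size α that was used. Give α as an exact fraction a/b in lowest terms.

α = 1/10

F_att = 5/4·(g−p) = 5/4·(-5,-16) = (-6.2500,-20.0000)
o1: d²=4 ≤ ρ²=56; F_rep = 20·(0,2)/4² = (0.0000,2.5000)
o2: d²=234 > ρ²=56 → inactive
F = F_att + ΣF_rep = (-6.2500,-17.5000)
Δp = p'−p = (-0.6250,-1.7500); α = Δx/Fx = (-5/8) / (-25/4) = 1/10
check: Δy/Fy = (-7/4) / (-35/2) = 1/10 ✓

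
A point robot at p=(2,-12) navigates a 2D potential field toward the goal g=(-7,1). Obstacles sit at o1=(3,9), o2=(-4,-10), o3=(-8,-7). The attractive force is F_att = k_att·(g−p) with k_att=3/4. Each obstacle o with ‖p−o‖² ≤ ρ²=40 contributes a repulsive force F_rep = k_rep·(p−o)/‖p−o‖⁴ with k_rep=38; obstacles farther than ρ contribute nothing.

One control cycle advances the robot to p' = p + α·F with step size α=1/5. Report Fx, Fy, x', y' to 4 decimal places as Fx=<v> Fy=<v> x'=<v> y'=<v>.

Fx=-6.6075 Fy=9.7025 x'=0.6785 y'=-10.0595

F_att = 3/4·(g−p) = 3/4·(-9,13) = (-6.7500,9.7500)
o1: d²=442 > ρ²=40 → inactive
o2: d²=40 ≤ ρ²=40; F_rep = 38·(6,-2)/40² = (0.1425,-0.0475)
o3: d²=125 > ρ²=40 → inactive
F = F_att + ΣF_rep = (-6.6075,9.7025)
p' = p + 1/5·F = (0.6785,-10.0595)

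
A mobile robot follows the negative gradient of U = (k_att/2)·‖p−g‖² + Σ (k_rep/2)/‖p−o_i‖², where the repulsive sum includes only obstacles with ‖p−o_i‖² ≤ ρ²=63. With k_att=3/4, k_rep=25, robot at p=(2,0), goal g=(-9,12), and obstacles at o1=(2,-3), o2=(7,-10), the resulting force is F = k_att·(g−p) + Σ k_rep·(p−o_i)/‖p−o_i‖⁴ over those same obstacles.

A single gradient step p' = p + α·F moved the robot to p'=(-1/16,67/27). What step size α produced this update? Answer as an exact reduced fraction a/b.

α = 1/4

F_att = 3/4·(g−p) = 3/4·(-11,12) = (-8.2500,9.0000)
o1: d²=9 ≤ ρ²=63; F_rep = 25·(0,3)/9² = (0.0000,0.9259)
o2: d²=125 > ρ²=63 → inactive
F = F_att + ΣF_rep = (-8.2500,9.9259)
Δp = p'−p = (-2.0625,2.4815); α = Δx/Fx = (-33/16) / (-33/4) = 1/4
check: Δy/Fy = (67/27) / (268/27) = 1/4 ✓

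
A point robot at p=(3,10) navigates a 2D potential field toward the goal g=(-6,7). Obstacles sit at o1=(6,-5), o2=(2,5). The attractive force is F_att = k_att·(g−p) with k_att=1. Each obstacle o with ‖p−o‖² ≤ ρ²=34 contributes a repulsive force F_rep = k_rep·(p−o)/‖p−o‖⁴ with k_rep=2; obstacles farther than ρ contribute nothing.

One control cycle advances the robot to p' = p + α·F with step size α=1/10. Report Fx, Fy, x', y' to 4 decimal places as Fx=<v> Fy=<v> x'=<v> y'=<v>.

F_att = 1·(g−p) = 1·(-9,-3) = (-9.0000,-3.0000)
o1: d²=234 > ρ²=34 → inactive
o2: d²=26 ≤ ρ²=34; F_rep = 2·(1,5)/26² = (0.0030,0.0148)
F = F_att + ΣF_rep = (-8.9970,-2.9852)
p' = p + 1/10·F = (2.1003,9.7015)

Fx=-8.9970 Fy=-2.9852 x'=2.1003 y'=9.7015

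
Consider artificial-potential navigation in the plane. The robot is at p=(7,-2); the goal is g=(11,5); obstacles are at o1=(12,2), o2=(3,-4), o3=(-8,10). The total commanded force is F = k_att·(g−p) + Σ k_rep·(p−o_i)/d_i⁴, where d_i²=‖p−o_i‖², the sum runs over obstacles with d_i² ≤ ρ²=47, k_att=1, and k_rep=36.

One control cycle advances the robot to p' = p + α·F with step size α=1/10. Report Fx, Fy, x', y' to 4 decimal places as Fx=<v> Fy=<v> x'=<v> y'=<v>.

Fx=4.2529 Fy=7.0943 x'=7.4253 y'=-1.2906

F_att = 1·(g−p) = 1·(4,7) = (4.0000,7.0000)
o1: d²=41 ≤ ρ²=47; F_rep = 36·(-5,-4)/41² = (-0.1071,-0.0857)
o2: d²=20 ≤ ρ²=47; F_rep = 36·(4,2)/20² = (0.3600,0.1800)
o3: d²=369 > ρ²=47 → inactive
F = F_att + ΣF_rep = (4.2529,7.0943)
p' = p + 1/10·F = (7.4253,-1.2906)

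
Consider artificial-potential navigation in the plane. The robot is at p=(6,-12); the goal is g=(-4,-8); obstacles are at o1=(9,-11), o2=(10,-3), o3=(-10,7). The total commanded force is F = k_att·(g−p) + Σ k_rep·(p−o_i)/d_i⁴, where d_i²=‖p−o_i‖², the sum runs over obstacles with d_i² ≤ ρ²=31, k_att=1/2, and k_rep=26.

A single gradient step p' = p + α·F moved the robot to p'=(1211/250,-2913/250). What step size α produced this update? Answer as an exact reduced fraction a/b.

F_att = 1/2·(g−p) = 1/2·(-10,4) = (-5.0000,2.0000)
o1: d²=10 ≤ ρ²=31; F_rep = 26·(-3,-1)/10² = (-0.7800,-0.2600)
o2: d²=97 > ρ²=31 → inactive
o3: d²=617 > ρ²=31 → inactive
F = F_att + ΣF_rep = (-5.7800,1.7400)
Δp = p'−p = (-1.1560,0.3480); α = Δx/Fx = (-289/250) / (-289/50) = 1/5
check: Δy/Fy = (87/250) / (87/50) = 1/5 ✓

α = 1/5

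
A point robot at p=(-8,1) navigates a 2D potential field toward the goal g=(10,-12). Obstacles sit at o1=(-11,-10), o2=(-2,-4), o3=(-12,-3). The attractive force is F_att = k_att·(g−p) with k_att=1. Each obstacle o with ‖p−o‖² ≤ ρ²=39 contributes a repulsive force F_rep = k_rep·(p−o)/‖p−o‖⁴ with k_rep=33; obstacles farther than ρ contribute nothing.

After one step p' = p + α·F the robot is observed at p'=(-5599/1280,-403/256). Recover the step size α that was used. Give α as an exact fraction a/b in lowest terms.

F_att = 1·(g−p) = 1·(18,-13) = (18.0000,-13.0000)
o1: d²=130 > ρ²=39 → inactive
o2: d²=61 > ρ²=39 → inactive
o3: d²=32 ≤ ρ²=39; F_rep = 33·(4,4)/32² = (0.1289,0.1289)
F = F_att + ΣF_rep = (18.1289,-12.8711)
Δp = p'−p = (3.6258,-2.5742); α = Δx/Fx = (4641/1280) / (4641/256) = 1/5
check: Δy/Fy = (-659/256) / (-3295/256) = 1/5 ✓

α = 1/5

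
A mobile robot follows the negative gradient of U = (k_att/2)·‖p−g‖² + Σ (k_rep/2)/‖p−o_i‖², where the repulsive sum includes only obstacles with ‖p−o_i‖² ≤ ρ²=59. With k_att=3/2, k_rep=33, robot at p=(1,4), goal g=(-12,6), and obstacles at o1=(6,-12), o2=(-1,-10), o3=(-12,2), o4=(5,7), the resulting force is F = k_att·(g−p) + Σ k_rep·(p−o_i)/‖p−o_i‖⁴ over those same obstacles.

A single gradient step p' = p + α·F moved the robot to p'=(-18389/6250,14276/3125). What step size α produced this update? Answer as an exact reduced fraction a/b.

α = 1/5

F_att = 3/2·(g−p) = 3/2·(-13,2) = (-19.5000,3.0000)
o1: d²=281 > ρ²=59 → inactive
o2: d²=200 > ρ²=59 → inactive
o3: d²=173 > ρ²=59 → inactive
o4: d²=25 ≤ ρ²=59; F_rep = 33·(-4,-3)/25² = (-0.2112,-0.1584)
F = F_att + ΣF_rep = (-19.7112,2.8416)
Δp = p'−p = (-3.9422,0.5683); α = Δx/Fx = (-24639/6250) / (-24639/1250) = 1/5
check: Δy/Fy = (1776/3125) / (1776/625) = 1/5 ✓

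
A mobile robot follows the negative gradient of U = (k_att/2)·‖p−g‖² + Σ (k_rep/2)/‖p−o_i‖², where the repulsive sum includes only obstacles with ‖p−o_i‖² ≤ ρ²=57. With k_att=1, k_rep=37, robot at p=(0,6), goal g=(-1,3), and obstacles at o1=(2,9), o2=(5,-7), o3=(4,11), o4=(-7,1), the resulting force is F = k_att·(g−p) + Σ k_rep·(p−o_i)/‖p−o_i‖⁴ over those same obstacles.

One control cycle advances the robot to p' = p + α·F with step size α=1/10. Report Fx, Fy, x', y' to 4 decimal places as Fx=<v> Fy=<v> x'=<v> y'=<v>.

F_att = 1·(g−p) = 1·(-1,-3) = (-1.0000,-3.0000)
o1: d²=13 ≤ ρ²=57; F_rep = 37·(-2,-3)/13² = (-0.4379,-0.6568)
o2: d²=194 > ρ²=57 → inactive
o3: d²=41 ≤ ρ²=57; F_rep = 37·(-4,-5)/41² = (-0.0880,-0.1101)
o4: d²=74 > ρ²=57 → inactive
F = F_att + ΣF_rep = (-1.5259,-3.7669)
p' = p + 1/10·F = (-0.1526,5.6233)

Fx=-1.5259 Fy=-3.7669 x'=-0.1526 y'=5.6233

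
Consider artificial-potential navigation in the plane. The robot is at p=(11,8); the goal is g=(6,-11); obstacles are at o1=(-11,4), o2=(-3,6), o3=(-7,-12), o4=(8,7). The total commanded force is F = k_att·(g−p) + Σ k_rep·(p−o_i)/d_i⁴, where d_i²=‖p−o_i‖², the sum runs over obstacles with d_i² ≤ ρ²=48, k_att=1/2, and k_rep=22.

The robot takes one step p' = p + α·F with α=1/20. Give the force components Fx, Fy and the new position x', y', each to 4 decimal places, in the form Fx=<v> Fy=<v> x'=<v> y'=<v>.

Fx=-1.8400 Fy=-9.2800 x'=10.9080 y'=7.5360

F_att = 1/2·(g−p) = 1/2·(-5,-19) = (-2.5000,-9.5000)
o1: d²=500 > ρ²=48 → inactive
o2: d²=200 > ρ²=48 → inactive
o3: d²=724 > ρ²=48 → inactive
o4: d²=10 ≤ ρ²=48; F_rep = 22·(3,1)/10² = (0.6600,0.2200)
F = F_att + ΣF_rep = (-1.8400,-9.2800)
p' = p + 1/20·F = (10.9080,7.5360)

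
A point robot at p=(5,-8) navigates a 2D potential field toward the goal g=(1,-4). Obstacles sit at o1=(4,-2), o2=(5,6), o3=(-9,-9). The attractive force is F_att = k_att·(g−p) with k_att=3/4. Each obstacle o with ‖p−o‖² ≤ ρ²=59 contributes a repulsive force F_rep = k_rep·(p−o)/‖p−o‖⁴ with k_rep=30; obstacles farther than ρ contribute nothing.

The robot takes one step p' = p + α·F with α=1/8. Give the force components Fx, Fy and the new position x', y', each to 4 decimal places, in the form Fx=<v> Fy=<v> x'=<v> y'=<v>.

F_att = 3/4·(g−p) = 3/4·(-4,4) = (-3.0000,3.0000)
o1: d²=37 ≤ ρ²=59; F_rep = 30·(1,-6)/37² = (0.0219,-0.1315)
o2: d²=196 > ρ²=59 → inactive
o3: d²=197 > ρ²=59 → inactive
F = F_att + ΣF_rep = (-2.9781,2.8685)
p' = p + 1/8·F = (4.6277,-7.6414)

Fx=-2.9781 Fy=2.8685 x'=4.6277 y'=-7.6414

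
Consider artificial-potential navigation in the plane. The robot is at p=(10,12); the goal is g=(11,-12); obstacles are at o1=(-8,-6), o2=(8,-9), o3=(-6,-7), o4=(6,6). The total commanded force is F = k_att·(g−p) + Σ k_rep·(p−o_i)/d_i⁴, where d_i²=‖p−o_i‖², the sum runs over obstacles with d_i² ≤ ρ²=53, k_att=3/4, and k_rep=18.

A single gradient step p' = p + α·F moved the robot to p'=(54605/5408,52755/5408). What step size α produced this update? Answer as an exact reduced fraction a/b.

α = 1/8

F_att = 3/4·(g−p) = 3/4·(1,-24) = (0.7500,-18.0000)
o1: d²=648 > ρ²=53 → inactive
o2: d²=445 > ρ²=53 → inactive
o3: d²=617 > ρ²=53 → inactive
o4: d²=52 ≤ ρ²=53; F_rep = 18·(4,6)/52² = (0.0266,0.0399)
F = F_att + ΣF_rep = (0.7766,-17.9601)
Δp = p'−p = (0.0971,-2.2450); α = Δx/Fx = (525/5408) / (525/676) = 1/8
check: Δy/Fy = (-12141/5408) / (-12141/676) = 1/8 ✓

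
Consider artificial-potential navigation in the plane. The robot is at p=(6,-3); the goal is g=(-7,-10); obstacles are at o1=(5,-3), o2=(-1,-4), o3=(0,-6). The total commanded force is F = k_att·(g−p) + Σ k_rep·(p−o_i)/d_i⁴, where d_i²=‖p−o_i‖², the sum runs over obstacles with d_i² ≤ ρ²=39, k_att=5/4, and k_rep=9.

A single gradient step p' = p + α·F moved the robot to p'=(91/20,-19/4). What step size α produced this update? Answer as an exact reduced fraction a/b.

F_att = 5/4·(g−p) = 5/4·(-13,-7) = (-16.2500,-8.7500)
o1: d²=1 ≤ ρ²=39; F_rep = 9·(1,0)/1² = (9.0000,0.0000)
o2: d²=50 > ρ²=39 → inactive
o3: d²=45 > ρ²=39 → inactive
F = F_att + ΣF_rep = (-7.2500,-8.7500)
Δp = p'−p = (-1.4500,-1.7500); α = Δx/Fx = (-29/20) / (-29/4) = 1/5
check: Δy/Fy = (-7/4) / (-35/4) = 1/5 ✓

α = 1/5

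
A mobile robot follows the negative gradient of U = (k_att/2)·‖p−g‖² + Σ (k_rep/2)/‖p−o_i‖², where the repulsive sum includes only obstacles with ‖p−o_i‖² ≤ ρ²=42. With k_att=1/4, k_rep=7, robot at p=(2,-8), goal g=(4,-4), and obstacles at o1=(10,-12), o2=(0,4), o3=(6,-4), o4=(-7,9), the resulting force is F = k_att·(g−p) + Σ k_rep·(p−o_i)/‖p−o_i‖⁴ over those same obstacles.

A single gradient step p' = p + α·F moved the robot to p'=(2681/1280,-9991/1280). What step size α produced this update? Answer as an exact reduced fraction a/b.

α = 1/5

F_att = 1/4·(g−p) = 1/4·(2,4) = (0.5000,1.0000)
o1: d²=80 > ρ²=42 → inactive
o2: d²=148 > ρ²=42 → inactive
o3: d²=32 ≤ ρ²=42; F_rep = 7·(-4,-4)/32² = (-0.0273,-0.0273)
o4: d²=370 > ρ²=42 → inactive
F = F_att + ΣF_rep = (0.4727,0.9727)
Δp = p'−p = (0.0945,0.1945); α = Δx/Fx = (121/1280) / (121/256) = 1/5
check: Δy/Fy = (249/1280) / (249/256) = 1/5 ✓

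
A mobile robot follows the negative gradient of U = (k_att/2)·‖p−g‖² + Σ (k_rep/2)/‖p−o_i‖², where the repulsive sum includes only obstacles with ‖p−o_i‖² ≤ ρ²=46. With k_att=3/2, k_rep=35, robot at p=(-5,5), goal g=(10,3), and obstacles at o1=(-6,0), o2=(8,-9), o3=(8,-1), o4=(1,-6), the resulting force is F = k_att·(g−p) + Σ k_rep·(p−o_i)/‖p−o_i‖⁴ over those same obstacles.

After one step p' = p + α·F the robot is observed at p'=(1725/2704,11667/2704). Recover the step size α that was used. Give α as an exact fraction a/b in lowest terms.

α = 1/4

F_att = 3/2·(g−p) = 3/2·(15,-2) = (22.5000,-3.0000)
o1: d²=26 ≤ ρ²=46; F_rep = 35·(1,5)/26² = (0.0518,0.2589)
o2: d²=365 > ρ²=46 → inactive
o3: d²=205 > ρ²=46 → inactive
o4: d²=157 > ρ²=46 → inactive
F = F_att + ΣF_rep = (22.5518,-2.7411)
Δp = p'−p = (5.6379,-0.6853); α = Δx/Fx = (15245/2704) / (15245/676) = 1/4
check: Δy/Fy = (-1853/2704) / (-1853/676) = 1/4 ✓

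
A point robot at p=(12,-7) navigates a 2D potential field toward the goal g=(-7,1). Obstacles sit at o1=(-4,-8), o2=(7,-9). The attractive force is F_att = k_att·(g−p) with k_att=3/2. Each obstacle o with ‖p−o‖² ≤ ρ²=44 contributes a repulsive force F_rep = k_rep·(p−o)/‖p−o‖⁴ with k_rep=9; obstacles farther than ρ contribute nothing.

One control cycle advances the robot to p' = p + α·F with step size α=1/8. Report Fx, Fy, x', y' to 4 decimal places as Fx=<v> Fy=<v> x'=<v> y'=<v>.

F_att = 3/2·(g−p) = 3/2·(-19,8) = (-28.5000,12.0000)
o1: d²=257 > ρ²=44 → inactive
o2: d²=29 ≤ ρ²=44; F_rep = 9·(5,2)/29² = (0.0535,0.0214)
F = F_att + ΣF_rep = (-28.4465,12.0214)
p' = p + 1/8·F = (8.4442,-5.4973)

Fx=-28.4465 Fy=12.0214 x'=8.4442 y'=-5.4973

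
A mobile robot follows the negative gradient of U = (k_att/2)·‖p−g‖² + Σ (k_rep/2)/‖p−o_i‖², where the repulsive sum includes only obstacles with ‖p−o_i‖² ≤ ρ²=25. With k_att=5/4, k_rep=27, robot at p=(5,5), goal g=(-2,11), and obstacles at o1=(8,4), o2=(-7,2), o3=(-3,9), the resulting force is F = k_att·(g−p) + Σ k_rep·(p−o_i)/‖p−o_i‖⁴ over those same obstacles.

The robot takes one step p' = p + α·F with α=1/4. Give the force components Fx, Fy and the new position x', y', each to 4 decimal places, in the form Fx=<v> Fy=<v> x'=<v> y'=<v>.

Fx=-9.5600 Fy=7.7700 x'=2.6100 y'=6.9425

F_att = 5/4·(g−p) = 5/4·(-7,6) = (-8.7500,7.5000)
o1: d²=10 ≤ ρ²=25; F_rep = 27·(-3,1)/10² = (-0.8100,0.2700)
o2: d²=153 > ρ²=25 → inactive
o3: d²=80 > ρ²=25 → inactive
F = F_att + ΣF_rep = (-9.5600,7.7700)
p' = p + 1/4·F = (2.6100,6.9425)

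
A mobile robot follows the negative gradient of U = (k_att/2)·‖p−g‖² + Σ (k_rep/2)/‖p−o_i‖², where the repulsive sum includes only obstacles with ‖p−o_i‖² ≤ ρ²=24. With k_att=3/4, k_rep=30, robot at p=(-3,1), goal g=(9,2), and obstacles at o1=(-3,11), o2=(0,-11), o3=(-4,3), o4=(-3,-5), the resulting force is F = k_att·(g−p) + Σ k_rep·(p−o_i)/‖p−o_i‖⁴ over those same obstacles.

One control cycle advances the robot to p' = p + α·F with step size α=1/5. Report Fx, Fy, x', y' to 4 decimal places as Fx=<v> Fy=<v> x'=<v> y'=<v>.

Fx=10.2000 Fy=-1.6500 x'=-0.9600 y'=0.6700

F_att = 3/4·(g−p) = 3/4·(12,1) = (9.0000,0.7500)
o1: d²=100 > ρ²=24 → inactive
o2: d²=153 > ρ²=24 → inactive
o3: d²=5 ≤ ρ²=24; F_rep = 30·(1,-2)/5² = (1.2000,-2.4000)
o4: d²=36 > ρ²=24 → inactive
F = F_att + ΣF_rep = (10.2000,-1.6500)
p' = p + 1/5·F = (-0.9600,0.6700)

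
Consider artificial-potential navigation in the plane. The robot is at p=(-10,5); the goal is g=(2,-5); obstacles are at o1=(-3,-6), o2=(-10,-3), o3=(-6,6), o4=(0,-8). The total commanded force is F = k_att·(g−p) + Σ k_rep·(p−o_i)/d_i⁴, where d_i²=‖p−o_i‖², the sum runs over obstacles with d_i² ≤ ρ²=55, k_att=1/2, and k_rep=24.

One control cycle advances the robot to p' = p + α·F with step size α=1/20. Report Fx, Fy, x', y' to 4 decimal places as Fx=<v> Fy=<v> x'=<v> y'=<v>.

F_att = 1/2·(g−p) = 1/2·(12,-10) = (6.0000,-5.0000)
o1: d²=170 > ρ²=55 → inactive
o2: d²=64 > ρ²=55 → inactive
o3: d²=17 ≤ ρ²=55; F_rep = 24·(-4,-1)/17² = (-0.3322,-0.0830)
o4: d²=269 > ρ²=55 → inactive
F = F_att + ΣF_rep = (5.6678,-5.0830)
p' = p + 1/20·F = (-9.7166,4.7458)

Fx=5.6678 Fy=-5.0830 x'=-9.7166 y'=4.7458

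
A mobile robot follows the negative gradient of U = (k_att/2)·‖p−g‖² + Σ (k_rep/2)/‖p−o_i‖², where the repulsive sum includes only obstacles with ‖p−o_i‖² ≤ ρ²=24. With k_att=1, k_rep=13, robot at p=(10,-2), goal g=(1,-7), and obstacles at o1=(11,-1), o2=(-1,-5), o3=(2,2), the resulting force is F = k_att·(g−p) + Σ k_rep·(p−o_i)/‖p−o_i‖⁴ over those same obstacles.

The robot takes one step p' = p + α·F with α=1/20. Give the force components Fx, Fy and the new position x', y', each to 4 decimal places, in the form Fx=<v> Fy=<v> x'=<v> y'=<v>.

F_att = 1·(g−p) = 1·(-9,-5) = (-9.0000,-5.0000)
o1: d²=2 ≤ ρ²=24; F_rep = 13·(-1,-1)/2² = (-3.2500,-3.2500)
o2: d²=130 > ρ²=24 → inactive
o3: d²=80 > ρ²=24 → inactive
F = F_att + ΣF_rep = (-12.2500,-8.2500)
p' = p + 1/20·F = (9.3875,-2.4125)

Fx=-12.2500 Fy=-8.2500 x'=9.3875 y'=-2.4125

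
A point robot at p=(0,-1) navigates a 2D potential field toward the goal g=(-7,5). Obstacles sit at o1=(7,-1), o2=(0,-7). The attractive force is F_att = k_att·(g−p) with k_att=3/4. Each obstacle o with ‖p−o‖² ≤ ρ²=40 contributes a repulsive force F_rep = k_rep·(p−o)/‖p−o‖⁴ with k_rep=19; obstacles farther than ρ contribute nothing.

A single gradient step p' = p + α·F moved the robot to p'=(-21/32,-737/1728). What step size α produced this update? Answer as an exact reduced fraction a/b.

F_att = 3/4·(g−p) = 3/4·(-7,6) = (-5.2500,4.5000)
o1: d²=49 > ρ²=40 → inactive
o2: d²=36 ≤ ρ²=40; F_rep = 19·(0,6)/36² = (0.0000,0.0880)
F = F_att + ΣF_rep = (-5.2500,4.5880)
Δp = p'−p = (-0.6562,0.5735); α = Δx/Fx = (-21/32) / (-21/4) = 1/8
check: Δy/Fy = (991/1728) / (991/216) = 1/8 ✓

α = 1/8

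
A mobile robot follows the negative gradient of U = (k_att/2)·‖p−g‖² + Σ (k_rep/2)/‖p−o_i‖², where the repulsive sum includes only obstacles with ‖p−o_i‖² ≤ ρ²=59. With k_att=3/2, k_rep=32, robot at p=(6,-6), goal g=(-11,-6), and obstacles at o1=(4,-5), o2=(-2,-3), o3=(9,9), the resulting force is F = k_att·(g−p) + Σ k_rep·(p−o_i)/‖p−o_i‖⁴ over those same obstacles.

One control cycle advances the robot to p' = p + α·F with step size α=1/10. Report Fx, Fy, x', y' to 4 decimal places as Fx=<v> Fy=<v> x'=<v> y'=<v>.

F_att = 3/2·(g−p) = 3/2·(-17,0) = (-25.5000,0.0000)
o1: d²=5 ≤ ρ²=59; F_rep = 32·(2,-1)/5² = (2.5600,-1.2800)
o2: d²=73 > ρ²=59 → inactive
o3: d²=234 > ρ²=59 → inactive
F = F_att + ΣF_rep = (-22.9400,-1.2800)
p' = p + 1/10·F = (3.7060,-6.1280)

Fx=-22.9400 Fy=-1.2800 x'=3.7060 y'=-6.1280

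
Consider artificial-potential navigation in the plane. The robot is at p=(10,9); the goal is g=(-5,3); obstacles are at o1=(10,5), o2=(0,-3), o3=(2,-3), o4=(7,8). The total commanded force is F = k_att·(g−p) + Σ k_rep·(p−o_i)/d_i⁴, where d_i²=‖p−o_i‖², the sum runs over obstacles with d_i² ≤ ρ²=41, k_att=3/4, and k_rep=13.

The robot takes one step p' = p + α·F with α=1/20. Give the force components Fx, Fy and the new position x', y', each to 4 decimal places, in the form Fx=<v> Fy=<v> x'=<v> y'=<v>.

Fx=-10.8600 Fy=-4.1669 x'=9.4570 y'=8.7917

F_att = 3/4·(g−p) = 3/4·(-15,-6) = (-11.2500,-4.5000)
o1: d²=16 ≤ ρ²=41; F_rep = 13·(0,4)/16² = (0.0000,0.2031)
o2: d²=244 > ρ²=41 → inactive
o3: d²=208 > ρ²=41 → inactive
o4: d²=10 ≤ ρ²=41; F_rep = 13·(3,1)/10² = (0.3900,0.1300)
F = F_att + ΣF_rep = (-10.8600,-4.1669)
p' = p + 1/20·F = (9.4570,8.7917)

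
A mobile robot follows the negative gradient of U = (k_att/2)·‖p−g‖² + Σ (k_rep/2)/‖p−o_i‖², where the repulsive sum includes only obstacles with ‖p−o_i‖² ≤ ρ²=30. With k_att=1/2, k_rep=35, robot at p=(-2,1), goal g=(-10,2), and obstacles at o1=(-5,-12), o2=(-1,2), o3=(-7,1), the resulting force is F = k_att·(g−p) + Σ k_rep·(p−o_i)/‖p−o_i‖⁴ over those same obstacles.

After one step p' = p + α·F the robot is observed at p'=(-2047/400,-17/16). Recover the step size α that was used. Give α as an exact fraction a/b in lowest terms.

α = 1/4

F_att = 1/2·(g−p) = 1/2·(-8,1) = (-4.0000,0.5000)
o1: d²=178 > ρ²=30 → inactive
o2: d²=2 ≤ ρ²=30; F_rep = 35·(-1,-1)/2² = (-8.7500,-8.7500)
o3: d²=25 ≤ ρ²=30; F_rep = 35·(5,0)/25² = (0.2800,0.0000)
F = F_att + ΣF_rep = (-12.4700,-8.2500)
Δp = p'−p = (-3.1175,-2.0625); α = Δx/Fx = (-1247/400) / (-1247/100) = 1/4
check: Δy/Fy = (-33/16) / (-33/4) = 1/4 ✓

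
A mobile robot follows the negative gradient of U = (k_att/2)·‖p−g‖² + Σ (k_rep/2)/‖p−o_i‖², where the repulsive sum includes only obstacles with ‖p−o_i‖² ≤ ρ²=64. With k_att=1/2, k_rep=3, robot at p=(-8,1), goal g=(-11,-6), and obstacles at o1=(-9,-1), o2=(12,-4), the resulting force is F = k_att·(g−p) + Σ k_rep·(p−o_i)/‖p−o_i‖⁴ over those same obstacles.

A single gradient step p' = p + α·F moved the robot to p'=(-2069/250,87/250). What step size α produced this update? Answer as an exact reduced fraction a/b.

F_att = 1/2·(g−p) = 1/2·(-3,-7) = (-1.5000,-3.5000)
o1: d²=5 ≤ ρ²=64; F_rep = 3·(1,2)/5² = (0.1200,0.2400)
o2: d²=425 > ρ²=64 → inactive
F = F_att + ΣF_rep = (-1.3800,-3.2600)
Δp = p'−p = (-0.2760,-0.6520); α = Δx/Fx = (-69/250) / (-69/50) = 1/5
check: Δy/Fy = (-163/250) / (-163/50) = 1/5 ✓

α = 1/5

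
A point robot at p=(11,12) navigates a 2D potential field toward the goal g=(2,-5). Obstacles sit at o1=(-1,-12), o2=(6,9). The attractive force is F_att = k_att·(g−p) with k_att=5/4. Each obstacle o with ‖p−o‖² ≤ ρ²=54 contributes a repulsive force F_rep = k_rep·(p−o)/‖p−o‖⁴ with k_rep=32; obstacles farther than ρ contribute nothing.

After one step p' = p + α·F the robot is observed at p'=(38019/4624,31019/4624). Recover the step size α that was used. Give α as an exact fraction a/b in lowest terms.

F_att = 5/4·(g−p) = 5/4·(-9,-17) = (-11.2500,-21.2500)
o1: d²=720 > ρ²=54 → inactive
o2: d²=34 ≤ ρ²=54; F_rep = 32·(5,3)/34² = (0.1384,0.0830)
F = F_att + ΣF_rep = (-11.1116,-21.1670)
Δp = p'−p = (-2.7779,-5.2917); α = Δx/Fx = (-12845/4624) / (-12845/1156) = 1/4
check: Δy/Fy = (-24469/4624) / (-24469/1156) = 1/4 ✓

α = 1/4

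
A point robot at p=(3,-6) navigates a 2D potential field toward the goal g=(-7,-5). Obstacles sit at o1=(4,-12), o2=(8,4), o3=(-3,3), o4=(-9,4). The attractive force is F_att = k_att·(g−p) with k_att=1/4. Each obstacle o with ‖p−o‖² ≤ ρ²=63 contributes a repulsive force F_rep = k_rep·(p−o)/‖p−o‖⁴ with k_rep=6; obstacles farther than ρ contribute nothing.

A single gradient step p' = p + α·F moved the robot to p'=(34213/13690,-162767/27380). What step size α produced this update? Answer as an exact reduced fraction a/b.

α = 1/5

F_att = 1/4·(g−p) = 1/4·(-10,1) = (-2.5000,0.2500)
o1: d²=37 ≤ ρ²=63; F_rep = 6·(-1,6)/37² = (-0.0044,0.0263)
o2: d²=125 > ρ²=63 → inactive
o3: d²=117 > ρ²=63 → inactive
o4: d²=244 > ρ²=63 → inactive
F = F_att + ΣF_rep = (-2.5044,0.2763)
Δp = p'−p = (-0.5009,0.0553); α = Δx/Fx = (-6857/13690) / (-6857/2738) = 1/5
check: Δy/Fy = (1513/27380) / (1513/5476) = 1/5 ✓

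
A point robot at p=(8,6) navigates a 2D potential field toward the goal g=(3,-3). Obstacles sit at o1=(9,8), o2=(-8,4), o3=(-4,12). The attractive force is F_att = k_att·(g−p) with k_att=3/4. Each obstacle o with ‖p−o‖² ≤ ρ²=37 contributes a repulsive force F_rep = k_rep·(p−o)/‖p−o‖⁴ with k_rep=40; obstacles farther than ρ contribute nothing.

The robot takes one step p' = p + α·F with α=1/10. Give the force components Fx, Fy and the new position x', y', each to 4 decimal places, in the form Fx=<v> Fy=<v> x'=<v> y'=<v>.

Fx=-5.3500 Fy=-9.9500 x'=7.4650 y'=5.0050

F_att = 3/4·(g−p) = 3/4·(-5,-9) = (-3.7500,-6.7500)
o1: d²=5 ≤ ρ²=37; F_rep = 40·(-1,-2)/5² = (-1.6000,-3.2000)
o2: d²=260 > ρ²=37 → inactive
o3: d²=180 > ρ²=37 → inactive
F = F_att + ΣF_rep = (-5.3500,-9.9500)
p' = p + 1/10·F = (7.4650,5.0050)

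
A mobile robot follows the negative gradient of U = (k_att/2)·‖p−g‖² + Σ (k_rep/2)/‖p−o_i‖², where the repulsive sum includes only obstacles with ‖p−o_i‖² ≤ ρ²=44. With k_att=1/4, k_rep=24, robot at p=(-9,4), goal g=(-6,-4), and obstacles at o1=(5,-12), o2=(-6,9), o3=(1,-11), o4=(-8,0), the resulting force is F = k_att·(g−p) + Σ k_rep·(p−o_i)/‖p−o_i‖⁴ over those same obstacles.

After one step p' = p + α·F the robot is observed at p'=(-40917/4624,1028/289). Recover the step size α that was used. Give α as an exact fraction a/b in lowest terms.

α = 1/4

F_att = 1/4·(g−p) = 1/4·(3,-8) = (0.7500,-2.0000)
o1: d²=452 > ρ²=44 → inactive
o2: d²=34 ≤ ρ²=44; F_rep = 24·(-3,-5)/34² = (-0.0623,-0.1038)
o3: d²=325 > ρ²=44 → inactive
o4: d²=17 ≤ ρ²=44; F_rep = 24·(-1,4)/17² = (-0.0830,0.3322)
F = F_att + ΣF_rep = (0.6047,-1.7716)
Δp = p'−p = (0.1512,-0.4429); α = Δx/Fx = (699/4624) / (699/1156) = 1/4
check: Δy/Fy = (-128/289) / (-512/289) = 1/4 ✓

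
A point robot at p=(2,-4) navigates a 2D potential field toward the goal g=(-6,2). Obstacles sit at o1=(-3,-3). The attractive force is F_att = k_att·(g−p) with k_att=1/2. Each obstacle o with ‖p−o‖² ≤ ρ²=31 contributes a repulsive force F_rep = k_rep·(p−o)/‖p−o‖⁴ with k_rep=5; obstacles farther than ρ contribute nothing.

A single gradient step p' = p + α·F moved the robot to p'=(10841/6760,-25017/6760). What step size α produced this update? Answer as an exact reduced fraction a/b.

F_att = 1/2·(g−p) = 1/2·(-8,6) = (-4.0000,3.0000)
o1: d²=26 ≤ ρ²=31; F_rep = 5·(5,-1)/26² = (0.0370,-0.0074)
F = F_att + ΣF_rep = (-3.9630,2.9926)
Δp = p'−p = (-0.3963,0.2993); α = Δx/Fx = (-2679/6760) / (-2679/676) = 1/10
check: Δy/Fy = (2023/6760) / (2023/676) = 1/10 ✓

α = 1/10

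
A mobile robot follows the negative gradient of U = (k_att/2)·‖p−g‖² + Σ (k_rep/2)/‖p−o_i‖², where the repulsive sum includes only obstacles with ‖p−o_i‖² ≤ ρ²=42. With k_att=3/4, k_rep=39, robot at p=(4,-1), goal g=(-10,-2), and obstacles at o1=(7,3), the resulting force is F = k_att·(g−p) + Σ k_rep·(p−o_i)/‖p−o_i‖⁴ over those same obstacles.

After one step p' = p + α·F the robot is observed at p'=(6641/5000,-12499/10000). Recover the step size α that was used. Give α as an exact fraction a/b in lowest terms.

α = 1/4

F_att = 3/4·(g−p) = 3/4·(-14,-1) = (-10.5000,-0.7500)
o1: d²=25 ≤ ρ²=42; F_rep = 39·(-3,-4)/25² = (-0.1872,-0.2496)
F = F_att + ΣF_rep = (-10.6872,-0.9996)
Δp = p'−p = (-2.6718,-0.2499); α = Δx/Fx = (-13359/5000) / (-13359/1250) = 1/4
check: Δy/Fy = (-2499/10000) / (-2499/2500) = 1/4 ✓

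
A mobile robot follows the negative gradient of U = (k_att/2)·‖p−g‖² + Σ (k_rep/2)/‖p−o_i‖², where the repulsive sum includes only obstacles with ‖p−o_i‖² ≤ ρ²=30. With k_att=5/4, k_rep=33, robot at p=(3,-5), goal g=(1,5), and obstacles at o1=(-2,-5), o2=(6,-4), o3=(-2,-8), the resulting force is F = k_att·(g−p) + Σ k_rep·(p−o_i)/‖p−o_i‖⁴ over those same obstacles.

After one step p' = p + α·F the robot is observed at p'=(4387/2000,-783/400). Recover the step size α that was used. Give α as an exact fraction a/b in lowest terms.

α = 1/4

F_att = 5/4·(g−p) = 5/4·(-2,10) = (-2.5000,12.5000)
o1: d²=25 ≤ ρ²=30; F_rep = 33·(5,0)/25² = (0.2640,0.0000)
o2: d²=10 ≤ ρ²=30; F_rep = 33·(-3,-1)/10² = (-0.9900,-0.3300)
o3: d²=34 > ρ²=30 → inactive
F = F_att + ΣF_rep = (-3.2260,12.1700)
Δp = p'−p = (-0.8065,3.0425); α = Δx/Fx = (-1613/2000) / (-1613/500) = 1/4
check: Δy/Fy = (1217/400) / (1217/100) = 1/4 ✓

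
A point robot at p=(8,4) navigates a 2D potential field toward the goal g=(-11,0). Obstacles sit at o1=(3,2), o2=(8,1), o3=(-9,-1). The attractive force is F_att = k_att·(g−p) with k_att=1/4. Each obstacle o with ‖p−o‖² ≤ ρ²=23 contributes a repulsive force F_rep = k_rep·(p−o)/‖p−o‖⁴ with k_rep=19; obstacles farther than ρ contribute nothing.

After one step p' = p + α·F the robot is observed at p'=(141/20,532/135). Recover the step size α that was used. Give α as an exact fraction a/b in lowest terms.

α = 1/5

F_att = 1/4·(g−p) = 1/4·(-19,-4) = (-4.7500,-1.0000)
o1: d²=29 > ρ²=23 → inactive
o2: d²=9 ≤ ρ²=23; F_rep = 19·(0,3)/9² = (0.0000,0.7037)
o3: d²=314 > ρ²=23 → inactive
F = F_att + ΣF_rep = (-4.7500,-0.2963)
Δp = p'−p = (-0.9500,-0.0593); α = Δx/Fx = (-19/20) / (-19/4) = 1/5
check: Δy/Fy = (-8/135) / (-8/27) = 1/5 ✓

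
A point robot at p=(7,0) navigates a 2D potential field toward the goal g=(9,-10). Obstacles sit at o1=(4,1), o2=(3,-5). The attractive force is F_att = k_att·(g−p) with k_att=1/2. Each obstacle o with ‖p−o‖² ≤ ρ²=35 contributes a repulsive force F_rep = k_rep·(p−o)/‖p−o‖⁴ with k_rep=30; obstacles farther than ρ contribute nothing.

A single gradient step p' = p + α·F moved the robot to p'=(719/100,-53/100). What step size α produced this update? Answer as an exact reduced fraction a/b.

α = 1/10

F_att = 1/2·(g−p) = 1/2·(2,-10) = (1.0000,-5.0000)
o1: d²=10 ≤ ρ²=35; F_rep = 30·(3,-1)/10² = (0.9000,-0.3000)
o2: d²=41 > ρ²=35 → inactive
F = F_att + ΣF_rep = (1.9000,-5.3000)
Δp = p'−p = (0.1900,-0.5300); α = Δx/Fx = (19/100) / (19/10) = 1/10
check: Δy/Fy = (-53/100) / (-53/10) = 1/10 ✓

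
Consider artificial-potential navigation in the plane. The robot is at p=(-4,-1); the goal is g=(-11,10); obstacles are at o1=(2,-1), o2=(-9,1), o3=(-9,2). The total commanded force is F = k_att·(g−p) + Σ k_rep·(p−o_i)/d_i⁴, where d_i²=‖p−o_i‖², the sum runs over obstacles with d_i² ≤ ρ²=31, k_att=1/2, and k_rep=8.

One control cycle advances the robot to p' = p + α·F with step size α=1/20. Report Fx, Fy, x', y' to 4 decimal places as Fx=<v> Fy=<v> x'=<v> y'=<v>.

Fx=-3.4524 Fy=5.4810 x'=-4.1726 y'=-0.7260

F_att = 1/2·(g−p) = 1/2·(-7,11) = (-3.5000,5.5000)
o1: d²=36 > ρ²=31 → inactive
o2: d²=29 ≤ ρ²=31; F_rep = 8·(5,-2)/29² = (0.0476,-0.0190)
o3: d²=34 > ρ²=31 → inactive
F = F_att + ΣF_rep = (-3.4524,5.4810)
p' = p + 1/20·F = (-4.1726,-0.7260)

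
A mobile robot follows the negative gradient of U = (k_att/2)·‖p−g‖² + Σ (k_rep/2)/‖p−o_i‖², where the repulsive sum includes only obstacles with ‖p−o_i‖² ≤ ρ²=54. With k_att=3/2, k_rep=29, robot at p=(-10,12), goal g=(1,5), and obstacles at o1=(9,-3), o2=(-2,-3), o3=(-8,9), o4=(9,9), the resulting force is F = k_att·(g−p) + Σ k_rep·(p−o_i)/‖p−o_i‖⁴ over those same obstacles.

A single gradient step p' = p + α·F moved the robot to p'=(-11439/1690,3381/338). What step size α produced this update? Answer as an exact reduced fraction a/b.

F_att = 3/2·(g−p) = 3/2·(11,-7) = (16.5000,-10.5000)
o1: d²=586 > ρ²=54 → inactive
o2: d²=289 > ρ²=54 → inactive
o3: d²=13 ≤ ρ²=54; F_rep = 29·(-2,3)/13² = (-0.3432,0.5148)
o4: d²=370 > ρ²=54 → inactive
F = F_att + ΣF_rep = (16.1568,-9.9852)
Δp = p'−p = (3.2314,-1.9970); α = Δx/Fx = (5461/1690) / (5461/338) = 1/5
check: Δy/Fy = (-675/338) / (-3375/338) = 1/5 ✓

α = 1/5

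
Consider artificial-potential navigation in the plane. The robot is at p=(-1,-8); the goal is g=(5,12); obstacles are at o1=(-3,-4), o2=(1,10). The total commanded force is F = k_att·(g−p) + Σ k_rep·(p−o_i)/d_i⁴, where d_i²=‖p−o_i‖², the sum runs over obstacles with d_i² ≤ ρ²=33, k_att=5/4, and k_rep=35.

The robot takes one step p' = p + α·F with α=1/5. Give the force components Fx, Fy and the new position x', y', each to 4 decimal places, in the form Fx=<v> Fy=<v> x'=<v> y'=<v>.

F_att = 5/4·(g−p) = 5/4·(6,20) = (7.5000,25.0000)
o1: d²=20 ≤ ρ²=33; F_rep = 35·(2,-4)/20² = (0.1750,-0.3500)
o2: d²=328 > ρ²=33 → inactive
F = F_att + ΣF_rep = (7.6750,24.6500)
p' = p + 1/5·F = (0.5350,-3.0700)

Fx=7.6750 Fy=24.6500 x'=0.5350 y'=-3.0700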